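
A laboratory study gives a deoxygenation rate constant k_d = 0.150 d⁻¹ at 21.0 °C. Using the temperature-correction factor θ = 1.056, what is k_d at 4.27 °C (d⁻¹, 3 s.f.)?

k_d ≈ 0.0603 d⁻¹

k_d(T₂) = k_d(T₁) · θ^(T₂−T₁) = 0.150 × 1.056^(4.27−21.0)
= 0.150 × 1.056^-16.7 = 0.150 × 0.4019 = 0.06028 d⁻¹.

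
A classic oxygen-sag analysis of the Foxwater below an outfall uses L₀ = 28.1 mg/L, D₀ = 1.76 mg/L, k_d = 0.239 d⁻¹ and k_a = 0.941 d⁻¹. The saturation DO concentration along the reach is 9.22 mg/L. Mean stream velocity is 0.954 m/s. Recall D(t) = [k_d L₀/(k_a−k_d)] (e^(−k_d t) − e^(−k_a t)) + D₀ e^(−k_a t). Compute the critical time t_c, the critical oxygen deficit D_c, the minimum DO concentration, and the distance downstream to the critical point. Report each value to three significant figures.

t_c ≈ 1.66 d; D_c ≈ 4.80 mg/L; min DO ≈ 4.42 mg/L; x_c ≈ 137 km

With k_a/k_d = 3.937 and 1 − D₀(k_a−k_d)/(k_d L₀) = 0.8160,
t_c = ln(3.937 × 0.8160) / (0.941 − 0.239) = ln(3.213) / 0.7020 = 1.167/0.7020 = 1.663 d.
L(t_c) = L₀ e^(−k_d t_c) = 28.1 × 0.6721 = 18.89 mg/L, and at the critical point k_a D_c = k_d L, so D_c = (0.239/0.941) × 18.89 = 4.797 mg/L.
Minimum DO = C_s − D_c = 9.22 − 4.797 = 4.423 mg/L.
x_c = v t_c = 0.954 m/s × 1.663 d × 86400 s/d = 137000 m ≈ 137 km.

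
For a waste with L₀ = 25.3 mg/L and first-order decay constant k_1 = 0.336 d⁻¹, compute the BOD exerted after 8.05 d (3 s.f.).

y_t = L₀(1 − e^(−k_1 t)) = 25.3 × (1 − e^(−0.336×8.05))
= 25.3 × (1 − 0.06688) = 25.3 × 0.9331 = 23.61 mg/L.

y ≈ 23.6 mg/L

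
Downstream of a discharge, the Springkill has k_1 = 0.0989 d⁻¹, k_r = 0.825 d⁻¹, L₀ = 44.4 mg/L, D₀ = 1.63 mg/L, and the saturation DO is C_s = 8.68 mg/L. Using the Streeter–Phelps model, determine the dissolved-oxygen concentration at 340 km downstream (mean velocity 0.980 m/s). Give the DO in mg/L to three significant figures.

Travel time t = x/v = 340 km / (0.980 m/s) = 340000 m / 0.980 m/s = 346900 s = 4.015 d.
k_1 L₀/(k_r−k_1) = 0.0989×44.4/(0.825−0.0989) = 4.391/0.7261 = 6.048 mg/L.
e^(−k_1 t) = e^(−0.0989×4.015) = 0.6722; e^(−k_r t) = e^(−0.825×4.015) = 0.03641.
D = 6.048 × (0.6722 − 0.03641) + 1.63 × 0.03641 = 3.845 + 0.05936 = 3.905 mg/L.
DO = C_s − D = 8.68 − 3.905 = 4.775 mg/L.

DO ≈ 4.78 mg/L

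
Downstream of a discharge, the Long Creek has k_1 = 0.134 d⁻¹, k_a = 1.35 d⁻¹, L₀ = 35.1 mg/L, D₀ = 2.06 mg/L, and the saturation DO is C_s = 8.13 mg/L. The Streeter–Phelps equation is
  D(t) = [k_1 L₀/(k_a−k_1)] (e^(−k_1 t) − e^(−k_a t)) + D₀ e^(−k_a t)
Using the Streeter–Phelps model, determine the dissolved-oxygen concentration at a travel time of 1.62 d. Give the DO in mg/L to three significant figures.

DO ≈ 5.22 mg/L

k_1 L₀/(k_a−k_1) = 0.134×35.1/(1.35−0.134) = 4.703/1.216 = 3.868 mg/L.
e^(−k_1 t) = e^(−0.134×1.620) = 0.8049; e^(−k_a t) = e^(−1.35×1.620) = 0.1123.
D = 3.868 × (0.8049 − 0.1123) + 2.06 × 0.1123 = 2.679 + 0.2312 = 2.910 mg/L.
DO = C_s − D = 8.13 − 2.910 = 5.220 mg/L.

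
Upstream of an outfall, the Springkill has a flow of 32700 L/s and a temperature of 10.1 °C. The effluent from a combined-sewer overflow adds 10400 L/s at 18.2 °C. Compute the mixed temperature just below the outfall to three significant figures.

12.1 °C

Flow-weighted mixing: C = (Q_r C_r + Q_w C_w)/(Q_r + Q_w)
= (32700×10.1 + 10400×18.2)/(32700 + 10400) = 519600/43100 = 12.05 °C.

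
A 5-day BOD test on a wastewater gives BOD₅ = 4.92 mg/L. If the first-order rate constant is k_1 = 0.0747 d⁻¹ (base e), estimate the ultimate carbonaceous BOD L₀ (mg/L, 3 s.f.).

L₀ ≈ 15.8 mg/L

BOD₅ = L₀(1 − e^(−5k_1)) ⇒ L₀ = BOD₅ / (1 − e^(−5×0.0747))
= 4.92 / (1 − 0.6883) = 4.92 / 0.3117 = 15.79 mg/L.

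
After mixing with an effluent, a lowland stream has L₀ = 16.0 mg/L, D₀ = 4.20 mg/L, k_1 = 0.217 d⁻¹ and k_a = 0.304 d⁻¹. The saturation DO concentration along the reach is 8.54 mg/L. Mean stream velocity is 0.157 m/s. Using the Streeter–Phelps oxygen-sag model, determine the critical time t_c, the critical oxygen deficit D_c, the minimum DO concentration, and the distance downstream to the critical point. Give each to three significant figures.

t_c ≈ 2.60 d; D_c ≈ 6.50 mg/L; min DO ≈ 2.04 mg/L; x_c ≈ 35.2 km

With k_a/k_1 = 1.401 and 1 − D₀(k_a−k_1)/(k_1 L₀) = 0.8948,
t_c = ln(1.401 × 0.8948) / (0.304 − 0.217) = ln(1.253) / 0.08700 = 0.2259/0.08700 = 2.597 d.
D_c = (k_1/k_a) L₀ e^(−k_1 t_c) = (0.217/0.304) × 16.0 × e^(−0.217×2.597) = 0.7138 × 16.0 × 0.5692 = 6.501 mg/L.
Minimum DO = C_s − D_c = 8.54 − 6.501 = 2.039 mg/L.
x_c = v t_c = 0.157 m/s × 2.597 d × 86400 s/d = 35230 m ≈ 35.2 km.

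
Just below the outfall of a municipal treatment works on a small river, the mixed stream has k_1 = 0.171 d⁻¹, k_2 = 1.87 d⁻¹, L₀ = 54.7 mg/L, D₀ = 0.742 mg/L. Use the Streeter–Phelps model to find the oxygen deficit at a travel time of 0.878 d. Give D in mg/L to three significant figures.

D ≈ 3.82 mg/L

k_1 L₀/(k_2−k_1) = 0.171×54.7/(1.87−0.171) = 9.354/1.699 = 5.505 mg/L.
e^(−k_1 t) = e^(−0.171×0.8780) = 0.8606; e^(−k_2 t) = e^(−1.87×0.8780) = 0.1936.
D = 5.505 × (0.8606 − 0.1936) + 0.742 × 0.1936 = 3.672 + 0.1437 = 3.816 mg/L.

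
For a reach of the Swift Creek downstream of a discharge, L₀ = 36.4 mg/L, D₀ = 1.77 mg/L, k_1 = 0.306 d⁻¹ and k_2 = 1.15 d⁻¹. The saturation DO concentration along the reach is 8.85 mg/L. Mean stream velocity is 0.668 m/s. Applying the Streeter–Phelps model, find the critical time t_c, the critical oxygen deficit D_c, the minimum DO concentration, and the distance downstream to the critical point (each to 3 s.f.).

t_c ≈ 1.40 d; D_c ≈ 6.31 mg/L; min DO ≈ 2.54 mg/L; x_c ≈ 80.7 km

With k_2/k_1 = 3.758 and 1 − D₀(k_2−k_1)/(k_1 L₀) = 0.8659,
t_c = ln(3.758 × 0.8659) / (1.15 − 0.306) = ln(3.254) / 0.8440 = 1.180/0.8440 = 1.398 d.
L(t_c) = L₀ e^(−k_1 t_c) = 36.4 × 0.6519 = 23.73 mg/L, and at the critical point k_2 D_c = k_1 L, so D_c = (0.306/1.15) × 23.73 = 6.314 mg/L.
Minimum DO = C_s − D_c = 8.85 − 6.314 = 2.536 mg/L.
x_c = v t_c = 0.668 m/s × 1.398 d × 86400 s/d = 80690 m ≈ 80.7 km.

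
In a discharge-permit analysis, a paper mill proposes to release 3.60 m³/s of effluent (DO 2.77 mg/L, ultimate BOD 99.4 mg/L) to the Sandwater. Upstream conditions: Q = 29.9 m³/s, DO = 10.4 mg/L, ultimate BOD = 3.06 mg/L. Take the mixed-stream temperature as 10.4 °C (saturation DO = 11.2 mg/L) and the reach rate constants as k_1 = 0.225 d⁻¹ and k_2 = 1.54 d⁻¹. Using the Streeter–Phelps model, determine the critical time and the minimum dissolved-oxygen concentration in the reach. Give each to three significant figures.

t_c ≈ 0.532 d; minimum DO ≈ 9.46 mg/L

Mixed DO = (29.9×10.4 + 3.60×2.77)/(29.9+3.60) = 320.9/33.50 = 9.580 mg/L.
Mixed L₀ = (29.9×3.06 + 3.60×99.4)/(33.50) = 449.3/33.50 = 13.41 mg/L.
Initial deficit D₀ = C_s − DO₀ = 11.2 − 9.580 = 1.620 mg/L.
t_c = (1/1.315) ln[(1.54/0.225)(1 − 1.620×1.315/(0.225×13.41))] = 0.7605 × ln(2.013) = 0.5321 d.
D_c = (0.225/1.54) × 13.41 × e^(−0.225×0.5321) = 0.1461 × 13.41 × 0.8872 = 1.739 mg/L.
Minimum DO = 11.2 − 1.739 = 9.461 mg/L.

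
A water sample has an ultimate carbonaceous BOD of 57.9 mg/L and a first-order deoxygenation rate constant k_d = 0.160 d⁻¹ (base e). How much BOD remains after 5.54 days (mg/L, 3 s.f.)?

L ≈ 23.9 mg/L

L_t = L₀ e^(−k_d t) = 57.9 × e^(−0.160×5.54) = 57.9 × 0.4121 = 23.86 mg/L.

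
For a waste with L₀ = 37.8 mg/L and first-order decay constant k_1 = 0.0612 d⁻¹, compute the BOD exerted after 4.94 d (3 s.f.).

y_t = L₀(1 − e^(−k_1 t)) = 37.8 × (1 − e^(−0.0612×4.94))
= 37.8 × (1 − 0.7391) = 37.8 × 0.2609 = 9.862 mg/L.

y ≈ 9.86 mg/L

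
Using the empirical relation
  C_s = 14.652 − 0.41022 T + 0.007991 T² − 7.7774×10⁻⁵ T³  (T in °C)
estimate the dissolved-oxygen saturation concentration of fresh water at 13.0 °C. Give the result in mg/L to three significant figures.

C_s = 14.652 − 0.41022×13.0 + 0.007991×13.0² − 7.7774×10⁻⁵×13.0³ = 10.50 mg/L.

C_s ≈ 10.5 mg/L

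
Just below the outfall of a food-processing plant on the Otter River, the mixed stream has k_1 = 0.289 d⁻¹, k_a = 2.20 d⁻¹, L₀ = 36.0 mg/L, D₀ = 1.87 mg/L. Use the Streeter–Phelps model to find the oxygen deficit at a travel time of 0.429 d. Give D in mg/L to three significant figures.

k_1 L₀/(k_a−k_1) = 0.289×36.0/(2.20−0.289) = 10.40/1.911 = 5.444 mg/L.
e^(−k_1 t) = e^(−0.289×0.4290) = 0.8834; e^(−k_a t) = e^(−2.20×0.4290) = 0.3891.
D = 5.444 × (0.8834 − 0.3891) + 1.87 × 0.3891 = 2.691 + 0.7277 = 3.419 mg/L.

D ≈ 3.42 mg/L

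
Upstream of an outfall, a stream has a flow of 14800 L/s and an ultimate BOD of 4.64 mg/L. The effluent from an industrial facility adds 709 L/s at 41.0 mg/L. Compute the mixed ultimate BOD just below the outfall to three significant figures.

Flow-weighted mixing: C = (Q_r C_r + Q_w C_w)/(Q_r + Q_w)
= (14800×4.64 + 709×41.0)/(14800 + 709) = 97740/15510 = 6.302 mg/L.

6.30 mg/L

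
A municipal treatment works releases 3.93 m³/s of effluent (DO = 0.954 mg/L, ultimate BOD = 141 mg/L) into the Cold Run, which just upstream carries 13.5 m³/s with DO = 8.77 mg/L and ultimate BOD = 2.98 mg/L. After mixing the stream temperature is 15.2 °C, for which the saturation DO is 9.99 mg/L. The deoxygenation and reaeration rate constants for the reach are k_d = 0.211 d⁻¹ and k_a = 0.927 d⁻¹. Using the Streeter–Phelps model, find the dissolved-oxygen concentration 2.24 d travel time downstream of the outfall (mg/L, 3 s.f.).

Mixed DO = (13.5×8.77 + 3.93×0.954)/(13.5+3.93) = 122.1/17.43 = 7.008 mg/L.
Mixed L₀ = (13.5×2.98 + 3.93×141)/(17.43) = 594.4/17.43 = 34.10 mg/L.
Initial deficit D₀ = C_s − DO₀ = 9.99 − 7.008 = 2.982 mg/L.
D(2.24) = [0.211×34.10/(0.927−0.211)](e^(−0.211×2.24) − e^(−0.927×2.24)) + 2.982 e^(−0.927×2.24)
= 10.05 × (0.6234 − 0.1254) + 2.982 × 0.1254 = 5.378 mg/L.
DO = 9.99 − 5.378 = 4.612 mg/L.

DO ≈ 4.61 mg/L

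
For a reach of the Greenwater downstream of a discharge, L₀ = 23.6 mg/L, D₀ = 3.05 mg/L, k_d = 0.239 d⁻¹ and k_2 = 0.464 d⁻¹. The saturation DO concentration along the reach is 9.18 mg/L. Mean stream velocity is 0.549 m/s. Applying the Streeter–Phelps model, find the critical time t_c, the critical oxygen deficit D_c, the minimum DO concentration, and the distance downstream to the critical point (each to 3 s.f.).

t_c ≈ 2.37 d; D_c ≈ 6.90 mg/L; min DO ≈ 2.28 mg/L; x_c ≈ 113 km

With k_2/k_d = 1.941 and 1 − D₀(k_2−k_d)/(k_d L₀) = 0.8783,
t_c = ln(1.941 × 0.8783) / (0.464 − 0.239) = ln(1.705) / 0.2250 = 0.5337/0.2250 = 2.372 d.
L(t_c) = L₀ e^(−k_d t_c) = 23.6 × 0.5673 = 13.39 mg/L, and at the critical point k_2 D_c = k_d L, so D_c = (0.239/0.464) × 13.39 = 6.896 mg/L.
Minimum DO = C_s − D_c = 9.18 − 6.896 = 2.284 mg/L.
x_c = v t_c = 0.549 m/s × 2.372 d × 86400 s/d = 112500 m ≈ 113 km.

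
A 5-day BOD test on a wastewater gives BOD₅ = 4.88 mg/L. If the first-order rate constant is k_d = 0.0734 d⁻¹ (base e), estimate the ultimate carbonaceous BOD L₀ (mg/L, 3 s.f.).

L₀ ≈ 15.9 mg/L

BOD₅ = L₀(1 − e^(−5k_d)) ⇒ L₀ = BOD₅ / (1 − e^(−5×0.0734))
= 4.88 / (1 − 0.6928) = 4.88 / 0.3072 = 15.89 mg/L.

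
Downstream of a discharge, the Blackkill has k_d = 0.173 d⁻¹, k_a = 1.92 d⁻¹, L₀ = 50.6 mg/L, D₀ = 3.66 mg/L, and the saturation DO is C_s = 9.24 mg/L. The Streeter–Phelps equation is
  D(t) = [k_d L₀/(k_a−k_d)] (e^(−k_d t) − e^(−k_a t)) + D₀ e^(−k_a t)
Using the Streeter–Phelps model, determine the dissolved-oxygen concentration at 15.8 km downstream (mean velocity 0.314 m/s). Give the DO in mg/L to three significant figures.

DO ≈ 5.15 mg/L

Travel time t = x/v = 15.8 km / (0.314 m/s) = 15800 m / 0.314 m/s = 50320 s = 0.5824 d.
k_d L₀/(k_a−k_d) = 0.173×50.6/(1.92−0.173) = 8.754/1.747 = 5.011 mg/L.
e^(−k_d t) = e^(−0.173×0.5824) = 0.9042; e^(−k_a t) = e^(−1.92×0.5824) = 0.3269.
D = 5.011 × (0.9042 − 0.3269) + 3.66 × 0.3269 = 2.893 + 1.196 = 4.089 mg/L.
DO = C_s − D = 9.24 − 4.089 = 5.151 mg/L.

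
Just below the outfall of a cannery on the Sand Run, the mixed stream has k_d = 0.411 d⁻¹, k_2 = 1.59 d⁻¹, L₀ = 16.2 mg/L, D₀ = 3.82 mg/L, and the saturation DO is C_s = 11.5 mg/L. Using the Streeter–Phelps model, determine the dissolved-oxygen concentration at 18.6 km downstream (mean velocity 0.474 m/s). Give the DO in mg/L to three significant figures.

DO ≈ 7.70 mg/L

Travel time t = x/v = 18.6 km / (0.474 m/s) = 18600 m / 0.474 m/s = 39240 s = 0.4542 d.
k_d L₀/(k_2−k_d) = 0.411×16.2/(1.59−0.411) = 6.658/1.179 = 5.647 mg/L.
e^(−k_d t) = e^(−0.411×0.4542) = 0.8297; e^(−k_2 t) = e^(−1.59×0.4542) = 0.4857.
D = 5.647 × (0.8297 − 0.4857) + 3.82 × 0.4857 = 1.943 + 1.855 = 3.798 mg/L.
DO = C_s − D = 11.5 − 3.798 = 7.702 mg/L.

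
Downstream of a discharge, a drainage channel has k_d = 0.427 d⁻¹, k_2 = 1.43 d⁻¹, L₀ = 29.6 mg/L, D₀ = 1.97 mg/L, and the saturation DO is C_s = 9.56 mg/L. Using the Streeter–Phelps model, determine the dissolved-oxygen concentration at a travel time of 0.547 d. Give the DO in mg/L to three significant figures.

k_d L₀/(k_2−k_d) = 0.427×29.6/(1.43−0.427) = 12.64/1.003 = 12.60 mg/L.
e^(−k_d t) = e^(−0.427×0.5470) = 0.7917; e^(−k_2 t) = e^(−1.43×0.5470) = 0.4574.
D = 12.60 × (0.7917 − 0.4574) + 1.97 × 0.4574 = 4.213 + 0.9011 = 5.114 mg/L.
DO = C_s − D = 9.56 − 5.114 = 4.446 mg/L.

DO ≈ 4.45 mg/L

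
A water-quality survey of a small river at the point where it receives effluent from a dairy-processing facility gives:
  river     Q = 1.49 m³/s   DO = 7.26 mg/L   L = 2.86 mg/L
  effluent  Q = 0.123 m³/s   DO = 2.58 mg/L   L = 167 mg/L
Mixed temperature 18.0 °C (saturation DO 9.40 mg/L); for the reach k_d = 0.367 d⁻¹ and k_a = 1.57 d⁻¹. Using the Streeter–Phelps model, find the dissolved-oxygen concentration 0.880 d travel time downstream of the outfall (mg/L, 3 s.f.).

Mixed DO = (1.49×7.26 + 0.123×2.58)/(1.49+0.123) = 11.13/1.613 = 6.903 mg/L.
Mixed L₀ = (1.49×2.86 + 0.123×167)/(1.613) = 24.80/1.613 = 15.38 mg/L.
Initial deficit D₀ = C_s − DO₀ = 9.40 − 6.903 = 2.497 mg/L.
D(0.880) = [0.367×15.38/(1.57−0.367)](e^(−0.367×0.880) − e^(−1.57×0.880)) + 2.497 e^(−1.57×0.880)
= 4.691 × (0.7240 − 0.2512) + 2.497 × 0.2512 = 2.845 mg/L.
DO = 9.40 − 2.845 = 6.555 mg/L.

DO ≈ 6.55 mg/L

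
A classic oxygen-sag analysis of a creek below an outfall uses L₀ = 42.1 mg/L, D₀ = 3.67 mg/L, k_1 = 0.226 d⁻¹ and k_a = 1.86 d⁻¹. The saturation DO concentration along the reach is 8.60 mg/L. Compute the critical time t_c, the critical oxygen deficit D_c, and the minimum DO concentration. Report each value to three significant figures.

With k_a/k_1 = 8.230 and 1 − D₀(k_a−k_1)/(k_1 L₀) = 0.3697,
t_c = ln(8.230 × 0.3697) / (1.86 − 0.226) = ln(3.043) / 1.634 = 1.113/1.634 = 0.6810 d.
D_c = (k_1/k_a) L₀ e^(−k_1 t_c) = (0.226/1.86) × 42.1 × e^(−0.226×0.6810) = 0.1215 × 42.1 × 0.8573 = 4.386 mg/L.
Minimum DO = C_s − D_c = 8.60 − 4.386 = 4.214 mg/L.

t_c ≈ 0.681 d; D_c ≈ 4.39 mg/L; min DO ≈ 4.21 mg/L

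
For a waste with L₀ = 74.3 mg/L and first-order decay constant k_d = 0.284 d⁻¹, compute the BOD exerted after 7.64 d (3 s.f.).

y_t = L₀(1 − e^(−k_d t)) = 74.3 × (1 − e^(−0.284×7.64))
= 74.3 × (1 − 0.1142) = 74.3 × 0.8858 = 65.81 mg/L.

y ≈ 65.8 mg/L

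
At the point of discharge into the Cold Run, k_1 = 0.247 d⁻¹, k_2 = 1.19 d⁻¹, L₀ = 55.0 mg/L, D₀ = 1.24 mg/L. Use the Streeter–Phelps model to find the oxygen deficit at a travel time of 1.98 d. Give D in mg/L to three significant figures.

D ≈ 7.59 mg/L

k_1 L₀/(k_2−k_1) = 0.247×55.0/(1.19−0.247) = 13.58/0.9430 = 14.41 mg/L.
e^(−k_1 t) = e^(−0.247×1.980) = 0.6132; e^(−k_2 t) = e^(−1.19×1.980) = 0.09478.
D = 14.41 × (0.6132 − 0.09478) + 1.24 × 0.09478 = 7.468 + 0.1175 = 7.586 mg/L.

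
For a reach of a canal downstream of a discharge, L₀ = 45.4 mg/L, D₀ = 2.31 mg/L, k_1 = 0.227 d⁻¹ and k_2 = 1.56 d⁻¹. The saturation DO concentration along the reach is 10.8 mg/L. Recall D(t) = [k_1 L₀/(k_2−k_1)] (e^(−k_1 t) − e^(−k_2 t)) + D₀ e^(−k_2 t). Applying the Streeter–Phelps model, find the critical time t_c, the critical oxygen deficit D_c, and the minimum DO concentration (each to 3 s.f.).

At the critical point dD/dt = 0, so k_1 L₀ e^(−k_1 t) = k_2 D. Substituting D(t) from the Streeter–Phelps equation and solving for t gives
t_c = ln[(k_2/k_1)(1 − D₀(k_2−k_1)/(k_1 L₀))] / (k_2−k_1).
Here k_2−k_1 = 1.333 d⁻¹ and 1 − D₀(k_2−k_1)/(k_1 L₀) = 1 − 2.31×1.333/(0.227×45.4) = 0.7012, so
t_c = ln(6.872 × 0.7012) / 1.333 = 1.573 / 1.333 = 1.180 d.
D_c = (k_1/k_2) L₀ e^(−k_1 t_c) = (0.227/1.56) × 45.4 × e^(−0.227×1.180) = 0.1455 × 45.4 × 0.7651 = 5.054 mg/L.
Minimum DO = C_s − D_c = 10.8 − 5.054 = 5.746 mg/L.

t_c ≈ 1.18 d; D_c ≈ 5.05 mg/L; min DO ≈ 5.75 mg/L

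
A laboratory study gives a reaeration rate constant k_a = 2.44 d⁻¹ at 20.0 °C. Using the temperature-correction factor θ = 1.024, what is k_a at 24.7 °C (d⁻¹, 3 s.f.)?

k_a ≈ 2.73 d⁻¹

k_a(T₂) = k_a(T₁) · θ^(T₂−T₁) = 2.44 × 1.024^(24.7−20.0)
= 2.44 × 1.024^4.70 = 2.44 × 1.118 = 2.728 d⁻¹.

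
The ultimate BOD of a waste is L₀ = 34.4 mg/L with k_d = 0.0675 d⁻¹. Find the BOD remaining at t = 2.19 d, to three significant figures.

L ≈ 29.7 mg/L

L_t = L₀ e^(−k_d t) = 34.4 × e^(−0.0675×2.19) = 34.4 × 0.8626 = 29.67 mg/L.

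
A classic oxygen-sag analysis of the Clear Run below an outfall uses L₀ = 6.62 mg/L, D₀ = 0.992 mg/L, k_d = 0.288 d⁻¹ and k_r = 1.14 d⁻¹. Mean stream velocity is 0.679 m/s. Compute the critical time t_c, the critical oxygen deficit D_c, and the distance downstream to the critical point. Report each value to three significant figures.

t_c ≈ 0.927 d; D_c ≈ 1.28 mg/L; x_c ≈ 54.4 km

t_c = [1/(k_r−k_d)] ln[(k_r/k_d)(1 − D₀(k_r−k_d)/(k_d L₀))]
= [1/(1.14−0.288)] ln[(1.14/0.288)(1 − 0.992×0.8520/(0.288×6.62))]
= (1/0.8520) ln[3.958 × 0.5567] = 1.174 × ln(2.204) = 1.174 × 0.7901 = 0.9273 d.
L(t_c) = L₀ e^(−k_d t_c) = 6.62 × 0.7656 = 5.068 mg/L, and at the critical point k_r D_c = k_d L, so D_c = (0.288/1.14) × 5.068 = 1.280 mg/L.
x_c = v t_c = 0.679 m/s × 0.9273 d × 86400 s/d = 54400 m ≈ 54.4 km.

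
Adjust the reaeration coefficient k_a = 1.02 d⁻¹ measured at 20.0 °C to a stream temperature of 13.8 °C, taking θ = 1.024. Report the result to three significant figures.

k_a ≈ 0.881 d⁻¹

k_a(T₂) = k_a(T₁) · θ^(T₂−T₁) = 1.02 × 1.024^(13.8−20.0)
= 1.02 × 1.024^-6.20 = 1.02 × 0.8633 = 0.8805 d⁻¹.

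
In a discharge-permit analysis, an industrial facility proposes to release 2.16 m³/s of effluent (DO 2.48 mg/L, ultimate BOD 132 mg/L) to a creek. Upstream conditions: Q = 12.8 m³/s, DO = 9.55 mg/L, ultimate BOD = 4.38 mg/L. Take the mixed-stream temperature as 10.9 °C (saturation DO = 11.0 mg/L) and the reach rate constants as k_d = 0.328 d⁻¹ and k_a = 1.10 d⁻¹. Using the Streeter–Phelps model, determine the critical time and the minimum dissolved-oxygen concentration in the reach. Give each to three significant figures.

t_c ≈ 1.19 d; minimum DO ≈ 6.39 mg/L

Mixed DO = (12.8×9.55 + 2.16×2.48)/(12.8+2.16) = 127.6/14.96 = 8.529 mg/L.
Mixed L₀ = (12.8×4.38 + 2.16×132)/(14.96) = 341.2/14.96 = 22.81 mg/L.
Initial deficit D₀ = C_s − DO₀ = 11.0 − 8.529 = 2.471 mg/L.
t_c = (1/0.7720) ln[(1.10/0.328)(1 − 2.471×0.7720/(0.328×22.81))] = 1.295 × ln(2.499) = 1.186 d.
D_c = (0.328/1.10) × 22.81 × e^(−0.328×1.186) = 0.2982 × 22.81 × 0.6777 = 4.609 mg/L.
Minimum DO = 11.0 − 4.609 = 6.391 mg/L.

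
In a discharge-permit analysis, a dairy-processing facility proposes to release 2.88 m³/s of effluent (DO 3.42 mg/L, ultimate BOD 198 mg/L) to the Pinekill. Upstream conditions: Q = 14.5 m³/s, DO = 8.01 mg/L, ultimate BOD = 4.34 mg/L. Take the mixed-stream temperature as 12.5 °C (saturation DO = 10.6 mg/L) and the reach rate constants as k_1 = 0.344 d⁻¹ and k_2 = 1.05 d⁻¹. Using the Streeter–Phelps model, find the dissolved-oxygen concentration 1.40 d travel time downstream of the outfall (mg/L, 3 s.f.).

DO ≈ 2.94 mg/L

Mixed DO = (14.5×8.01 + 2.88×3.42)/(14.5+2.88) = 126.0/17.38 = 7.249 mg/L.
Mixed L₀ = (14.5×4.34 + 2.88×198)/(17.38) = 633.2/17.38 = 36.43 mg/L.
Initial deficit D₀ = C_s − DO₀ = 10.6 − 7.249 = 3.351 mg/L.
D(1.40) = [0.344×36.43/(1.05−0.344)](e^(−0.344×1.40) − e^(−1.05×1.40)) + 3.351 e^(−1.05×1.40)
= 17.75 × (0.6178 − 0.2299) + 3.351 × 0.2299 = 7.655 mg/L.
DO = 10.6 − 7.655 = 2.945 mg/L.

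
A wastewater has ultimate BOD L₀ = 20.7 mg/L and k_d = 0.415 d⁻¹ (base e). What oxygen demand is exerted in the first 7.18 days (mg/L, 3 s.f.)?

y ≈ 19.6 mg/L

y_t = L₀(1 − e^(−k_d t)) = 20.7 × (1 − e^(−0.415×7.18))
= 20.7 × (1 − 0.05081) = 20.7 × 0.9492 = 19.65 mg/L.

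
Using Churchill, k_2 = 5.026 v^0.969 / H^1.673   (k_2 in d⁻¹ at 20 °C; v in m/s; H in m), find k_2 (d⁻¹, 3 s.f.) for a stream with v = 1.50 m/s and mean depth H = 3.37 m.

k_2 ≈ 0.975 d⁻¹

k_2 = 5.026 × 1.50^0.969 / 3.37^1.673 = 5.026 × 1.481 / 7.634 = 0.9753 d⁻¹.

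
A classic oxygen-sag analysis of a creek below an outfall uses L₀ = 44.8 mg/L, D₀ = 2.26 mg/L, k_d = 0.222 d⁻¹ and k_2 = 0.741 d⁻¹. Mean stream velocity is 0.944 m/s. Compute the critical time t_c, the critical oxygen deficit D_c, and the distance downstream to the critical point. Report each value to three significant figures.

t_c ≈ 2.08 d; D_c ≈ 8.46 mg/L; x_c ≈ 170 km

With k_2/k_d = 3.338 and 1 − D₀(k_2−k_d)/(k_d L₀) = 0.8821,
t_c = ln(3.338 × 0.8821) / (0.741 − 0.222) = ln(2.944) / 0.5190 = 1.080/0.5190 = 2.081 d.
L(t_c) = L₀ e^(−k_d t_c) = 44.8 × 0.6301 = 28.23 mg/L, and at the critical point k_2 D_c = k_d L, so D_c = (0.222/0.741) × 28.23 = 8.457 mg/L.
x_c = v t_c = 0.944 m/s × 2.081 d × 86400 s/d = 169700 m ≈ 170 km.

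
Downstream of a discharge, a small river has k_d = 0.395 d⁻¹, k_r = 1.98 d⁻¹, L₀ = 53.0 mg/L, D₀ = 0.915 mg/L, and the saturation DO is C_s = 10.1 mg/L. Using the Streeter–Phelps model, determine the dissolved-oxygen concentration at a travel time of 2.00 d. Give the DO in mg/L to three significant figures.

k_d L₀/(k_r−k_d) = 0.395×53.0/(1.98−0.395) = 20.94/1.585 = 13.21 mg/L.
e^(−k_d t) = e^(−0.395×2.000) = 0.4538; e^(−k_r t) = e^(−1.98×2.000) = 0.01906.
D = 13.21 × (0.4538 − 0.01906) + 0.915 × 0.01906 = 5.743 + 0.01744 = 5.760 mg/L.
DO = C_s − D = 10.1 − 5.760 = 4.340 mg/L.

DO ≈ 4.34 mg/L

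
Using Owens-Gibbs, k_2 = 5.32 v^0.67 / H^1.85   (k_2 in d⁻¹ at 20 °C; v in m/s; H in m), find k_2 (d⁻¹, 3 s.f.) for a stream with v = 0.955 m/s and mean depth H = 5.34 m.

k_2 = 5.32 × 0.955^0.67 / 5.34^1.85 = 5.32 × 0.9696 / 22.18 = 0.2326 d⁻¹.

k_2 ≈ 0.233 d⁻¹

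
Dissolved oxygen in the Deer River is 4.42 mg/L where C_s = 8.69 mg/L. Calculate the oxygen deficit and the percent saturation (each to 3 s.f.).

D ≈ 4.27 mg/L; 50.9 % saturation

D = C_s − C = 8.69 − 4.42 = 4.27 mg/L.
% saturation = 4.42/8.69 × 100 = 50.9 %.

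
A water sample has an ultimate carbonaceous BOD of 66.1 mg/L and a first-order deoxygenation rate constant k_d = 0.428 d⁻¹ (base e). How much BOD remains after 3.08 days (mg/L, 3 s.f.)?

L_t = L₀ e^(−k_d t) = 66.1 × e^(−0.428×3.08) = 66.1 × 0.2676 = 17.69 mg/L.

L ≈ 17.7 mg/L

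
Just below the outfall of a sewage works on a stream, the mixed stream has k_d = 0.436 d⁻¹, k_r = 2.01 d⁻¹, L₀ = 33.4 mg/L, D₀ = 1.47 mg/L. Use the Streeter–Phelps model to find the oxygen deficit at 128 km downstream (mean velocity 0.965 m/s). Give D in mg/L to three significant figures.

D ≈ 4.38 mg/L

Travel time t = x/v = 128 km / (0.965 m/s) = 128000 m / 0.965 m/s = 132600 s = 1.535 d.
k_d L₀/(k_r−k_d) = 0.436×33.4/(2.01−0.436) = 14.56/1.574 = 9.252 mg/L.
e^(−k_d t) = e^(−0.436×1.535) = 0.5120; e^(−k_r t) = e^(−2.01×1.535) = 0.04569.
D = 9.252 × (0.5120 − 0.04569) + 1.47 × 0.04569 = 4.315 + 0.06717 = 4.382 mg/L.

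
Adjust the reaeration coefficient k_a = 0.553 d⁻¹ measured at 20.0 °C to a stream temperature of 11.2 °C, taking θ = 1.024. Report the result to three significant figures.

k_a(T₂) = k_a(T₁) · θ^(T₂−T₁) = 0.553 × 1.024^(11.2−20.0)
= 0.553 × 1.024^-8.80 = 0.553 × 0.8116 = 0.4488 d⁻¹.

k_a ≈ 0.449 d⁻¹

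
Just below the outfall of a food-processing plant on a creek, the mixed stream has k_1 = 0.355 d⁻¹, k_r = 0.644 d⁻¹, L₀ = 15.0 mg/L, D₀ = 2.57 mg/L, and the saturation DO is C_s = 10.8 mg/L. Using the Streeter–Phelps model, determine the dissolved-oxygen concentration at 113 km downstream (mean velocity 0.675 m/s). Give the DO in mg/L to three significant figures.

DO ≈ 6.09 mg/L

Travel time t = x/v = 113 km / (0.675 m/s) = 113000 m / 0.675 m/s = 167400 s = 1.938 d.
k_1 L₀/(k_r−k_1) = 0.355×15.0/(0.644−0.355) = 5.325/0.2890 = 18.43 mg/L.
e^(−k_1 t) = e^(−0.355×1.938) = 0.5027; e^(−k_r t) = e^(−0.644×1.938) = 0.2871.
D = 18.43 × (0.5027 − 0.2871) + 2.57 × 0.2871 = 3.971 + 0.7379 = 4.709 mg/L.
DO = C_s − D = 10.8 − 4.709 = 6.091 mg/L.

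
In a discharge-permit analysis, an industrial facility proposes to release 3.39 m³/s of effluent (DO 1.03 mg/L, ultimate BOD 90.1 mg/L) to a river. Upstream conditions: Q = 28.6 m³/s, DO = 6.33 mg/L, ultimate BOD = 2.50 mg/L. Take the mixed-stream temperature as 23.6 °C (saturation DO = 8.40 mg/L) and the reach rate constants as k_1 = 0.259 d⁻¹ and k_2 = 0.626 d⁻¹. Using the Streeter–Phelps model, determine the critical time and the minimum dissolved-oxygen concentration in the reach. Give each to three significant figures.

Mixed DO = (28.6×6.33 + 3.39×1.03)/(28.6+3.39) = 184.5/31.99 = 5.768 mg/L.
Mixed L₀ = (28.6×2.50 + 3.39×90.1)/(31.99) = 376.9/31.99 = 11.78 mg/L.
Initial deficit D₀ = C_s − DO₀ = 8.40 − 5.768 = 2.632 mg/L.
t_c = (1/0.3670) ln[(0.626/0.259)(1 − 2.632×0.3670/(0.259×11.78))] = 2.725 × ln(1.652) = 1.368 d.
D_c = (0.259/0.626) × 11.78 × e^(−0.259×1.368) = 0.4137 × 11.78 × 0.7017 = 3.421 mg/L.
Minimum DO = 8.40 − 3.421 = 4.979 mg/L.

t_c ≈ 1.37 d; minimum DO ≈ 4.98 mg/L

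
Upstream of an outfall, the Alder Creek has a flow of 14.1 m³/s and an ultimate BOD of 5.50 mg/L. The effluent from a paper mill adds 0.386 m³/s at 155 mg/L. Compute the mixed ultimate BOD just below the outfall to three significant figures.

9.48 mg/L

Flow-weighted mixing: C = (Q_r C_r + Q_w C_w)/(Q_r + Q_w)
= (14.1×5.50 + 0.386×155)/(14.1 + 0.386) = 137.4/14.49 = 9.484 mg/L.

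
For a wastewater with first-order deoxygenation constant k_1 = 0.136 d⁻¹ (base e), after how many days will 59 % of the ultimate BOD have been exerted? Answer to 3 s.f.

t ≈ 6.56 d

y/L₀ = 1 − e^(−k_1 t) = 0.59 ⇒ e^(−k_1 t) = 0.410
t = −ln(0.410) / 0.136 = 0.8916 / 0.136 = 6.556 d.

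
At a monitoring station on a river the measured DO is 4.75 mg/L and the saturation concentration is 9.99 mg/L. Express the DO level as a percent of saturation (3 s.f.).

47.5 % saturation

% saturation = C/C_s × 100 = 4.75/9.99 × 100 = 47.5 %.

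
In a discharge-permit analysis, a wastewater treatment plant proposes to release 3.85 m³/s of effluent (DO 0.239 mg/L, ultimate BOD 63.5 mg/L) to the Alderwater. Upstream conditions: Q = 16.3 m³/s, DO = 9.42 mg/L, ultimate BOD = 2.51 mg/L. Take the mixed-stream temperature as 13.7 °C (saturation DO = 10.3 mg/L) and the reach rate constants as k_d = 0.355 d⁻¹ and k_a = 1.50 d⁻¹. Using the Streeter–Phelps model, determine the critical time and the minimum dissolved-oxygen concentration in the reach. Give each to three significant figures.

t_c ≈ 0.459 d; minimum DO ≈ 7.45 mg/L

Mixed DO = (16.3×9.42 + 3.85×0.239)/(16.3+3.85) = 154.5/20.15 = 7.666 mg/L.
Mixed L₀ = (16.3×2.51 + 3.85×63.5)/(20.15) = 285.4/20.15 = 14.16 mg/L.
Initial deficit D₀ = C_s − DO₀ = 10.3 − 7.666 = 2.634 mg/L.
t_c = (1/1.145) ln[(1.50/0.355)(1 − 2.634×1.145/(0.355×14.16))] = 0.8734 × ln(1.691) = 0.4586 d.
D_c = (0.355/1.50) × 14.16 × e^(−0.355×0.4586) = 0.2367 × 14.16 × 0.8498 = 2.848 mg/L.
Minimum DO = 10.3 − 2.848 = 7.452 mg/L.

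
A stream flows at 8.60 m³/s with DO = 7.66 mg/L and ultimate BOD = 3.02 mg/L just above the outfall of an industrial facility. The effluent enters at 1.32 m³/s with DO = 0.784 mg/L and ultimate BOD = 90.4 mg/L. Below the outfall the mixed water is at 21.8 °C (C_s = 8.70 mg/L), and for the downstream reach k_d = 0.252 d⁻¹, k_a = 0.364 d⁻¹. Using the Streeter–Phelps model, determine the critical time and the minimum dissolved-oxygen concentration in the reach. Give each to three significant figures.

Mixed DO = (8.60×7.66 + 1.32×0.784)/(8.60+1.32) = 66.91/9.920 = 6.745 mg/L.
Mixed L₀ = (8.60×3.02 + 1.32×90.4)/(9.920) = 145.3/9.920 = 14.65 mg/L.
Initial deficit D₀ = C_s − DO₀ = 8.70 − 6.745 = 1.955 mg/L.
t_c = (1/0.1120) ln[(0.364/0.252)(1 − 1.955×0.1120/(0.252×14.65))] = 8.929 × ln(1.359) = 2.737 d.
D_c = (0.252/0.364) × 14.65 × e^(−0.252×2.737) = 0.6923 × 14.65 × 0.5017 = 5.087 mg/L.
Minimum DO = 8.70 − 5.087 = 3.613 mg/L.

t_c ≈ 2.74 d; minimum DO ≈ 3.61 mg/L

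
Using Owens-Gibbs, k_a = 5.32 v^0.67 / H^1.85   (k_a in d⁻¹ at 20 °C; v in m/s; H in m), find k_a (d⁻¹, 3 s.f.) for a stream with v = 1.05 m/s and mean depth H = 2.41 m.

k_a ≈ 1.08 d⁻¹

k_a = 5.32 × 1.05^0.67 / 2.41^1.85 = 5.32 × 1.033 / 5.090 = 1.080 d⁻¹.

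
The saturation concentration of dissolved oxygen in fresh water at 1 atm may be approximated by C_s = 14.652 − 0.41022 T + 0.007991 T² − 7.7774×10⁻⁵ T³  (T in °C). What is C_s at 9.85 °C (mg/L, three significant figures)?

C_s ≈ 11.3 mg/L

C_s = 14.652 − 0.41022×9.85 + 0.007991×9.85² − 7.7774×10⁻⁵×9.85³ = 11.31 mg/L.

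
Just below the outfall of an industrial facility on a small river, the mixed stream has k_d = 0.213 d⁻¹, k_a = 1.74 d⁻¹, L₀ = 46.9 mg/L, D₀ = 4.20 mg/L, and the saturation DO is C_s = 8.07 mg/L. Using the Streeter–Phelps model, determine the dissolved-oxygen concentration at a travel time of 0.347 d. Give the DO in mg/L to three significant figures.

DO ≈ 3.27 mg/L

k_d L₀/(k_a−k_d) = 0.213×46.9/(1.74−0.213) = 9.990/1.527 = 6.542 mg/L.
e^(−k_d t) = e^(−0.213×0.3470) = 0.9288; e^(−k_a t) = e^(−1.74×0.3470) = 0.5467.
D = 6.542 × (0.9288 − 0.5467) + 4.20 × 0.5467 = 2.499 + 2.296 = 4.795 mg/L.
DO = C_s − D = 8.07 − 4.795 = 3.275 mg/L.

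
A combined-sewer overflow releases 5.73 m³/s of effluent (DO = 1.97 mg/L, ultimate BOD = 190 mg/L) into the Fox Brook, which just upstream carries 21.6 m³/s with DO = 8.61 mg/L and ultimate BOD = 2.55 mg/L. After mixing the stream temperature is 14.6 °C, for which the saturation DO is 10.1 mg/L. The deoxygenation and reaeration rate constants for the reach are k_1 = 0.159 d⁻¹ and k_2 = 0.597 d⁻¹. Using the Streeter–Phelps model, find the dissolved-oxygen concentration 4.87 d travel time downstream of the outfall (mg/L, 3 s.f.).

DO ≈ 3.77 mg/L

Mixed DO = (21.6×8.61 + 5.73×1.97)/(21.6+5.73) = 197.3/27.33 = 7.218 mg/L.
Mixed L₀ = (21.6×2.55 + 5.73×190)/(27.33) = 1144/27.33 = 41.85 mg/L.
Initial deficit D₀ = C_s − DO₀ = 10.1 − 7.218 = 2.882 mg/L.
D(4.87) = [0.159×41.85/(0.597−0.159)](e^(−0.159×4.87) − e^(−0.597×4.87)) + 2.882 e^(−0.597×4.87)
= 15.19 × (0.4610 − 0.05462) + 2.882 × 0.05462 = 6.332 mg/L.
DO = 10.1 − 6.332 = 3.768 mg/L.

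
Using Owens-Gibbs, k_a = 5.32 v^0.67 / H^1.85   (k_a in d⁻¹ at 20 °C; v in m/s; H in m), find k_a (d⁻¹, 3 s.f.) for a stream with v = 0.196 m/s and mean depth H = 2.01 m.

k_a ≈ 0.491 d⁻¹

k_a = 5.32 × 0.196^0.67 / 2.01^1.85 = 5.32 × 0.3356 / 3.638 = 0.4907 d⁻¹.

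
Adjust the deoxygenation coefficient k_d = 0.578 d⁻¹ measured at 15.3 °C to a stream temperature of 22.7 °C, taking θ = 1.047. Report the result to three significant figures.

k_d ≈ 0.812 d⁻¹

k_d(T₂) = k_d(T₁) · θ^(T₂−T₁) = 0.578 × 1.047^(22.7−15.3)
= 0.578 × 1.047^7.40 = 0.578 × 1.405 = 0.8120 d⁻¹.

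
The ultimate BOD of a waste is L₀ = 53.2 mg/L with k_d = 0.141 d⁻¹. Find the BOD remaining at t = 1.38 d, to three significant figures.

L_t = L₀ e^(−k_d t) = 53.2 × e^(−0.141×1.38) = 53.2 × 0.8232 = 43.79 mg/L.

L ≈ 43.8 mg/L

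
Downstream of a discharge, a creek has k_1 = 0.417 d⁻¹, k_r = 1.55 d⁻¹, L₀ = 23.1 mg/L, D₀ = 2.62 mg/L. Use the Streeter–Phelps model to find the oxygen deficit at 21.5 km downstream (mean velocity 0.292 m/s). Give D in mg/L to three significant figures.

Travel time t = x/v = 21.5 km / (0.292 m/s) = 21500 m / 0.292 m/s = 73630 s = 0.8522 d.
k_1 L₀/(k_r−k_1) = 0.417×23.1/(1.55−0.417) = 9.633/1.133 = 8.502 mg/L.
e^(−k_1 t) = e^(−0.417×0.8522) = 0.7009; e^(−k_r t) = e^(−1.55×0.8522) = 0.2669.
D = 8.502 × (0.7009 − 0.2669) + 2.62 × 0.2669 = 3.690 + 0.6993 = 4.389 mg/L.

D ≈ 4.39 mg/L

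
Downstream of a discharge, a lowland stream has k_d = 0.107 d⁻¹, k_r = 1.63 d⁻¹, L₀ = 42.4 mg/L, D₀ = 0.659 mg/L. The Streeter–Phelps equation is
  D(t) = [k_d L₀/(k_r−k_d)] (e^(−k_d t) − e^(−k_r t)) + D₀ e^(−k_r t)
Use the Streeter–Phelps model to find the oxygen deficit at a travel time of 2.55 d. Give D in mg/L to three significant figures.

k_d L₀/(k_r−k_d) = 0.107×42.4/(1.63−0.107) = 4.537/1.523 = 2.979 mg/L.
e^(−k_d t) = e^(−0.107×2.550) = 0.7612; e^(−k_r t) = e^(−1.63×2.550) = 0.01566.
D = 2.979 × (0.7612 − 0.01566) + 0.659 × 0.01566 = 2.221 + 0.01032 = 2.231 mg/L.

D ≈ 2.23 mg/L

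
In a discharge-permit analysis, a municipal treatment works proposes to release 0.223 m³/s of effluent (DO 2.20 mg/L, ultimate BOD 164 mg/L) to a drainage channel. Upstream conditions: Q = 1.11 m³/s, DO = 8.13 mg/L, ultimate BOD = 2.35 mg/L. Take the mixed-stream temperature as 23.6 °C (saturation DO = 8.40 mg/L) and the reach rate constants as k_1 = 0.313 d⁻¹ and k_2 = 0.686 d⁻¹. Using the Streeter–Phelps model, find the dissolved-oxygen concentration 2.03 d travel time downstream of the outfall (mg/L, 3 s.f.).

Mixed DO = (1.11×8.13 + 0.223×2.20)/(1.11+0.223) = 9.515/1.333 = 7.138 mg/L.
Mixed L₀ = (1.11×2.35 + 0.223×164)/(1.333) = 39.18/1.333 = 29.39 mg/L.
Initial deficit D₀ = C_s − DO₀ = 8.40 − 7.138 = 1.262 mg/L.
D(2.03) = [0.313×29.39/(0.686−0.313)](e^(−0.313×2.03) − e^(−0.686×2.03)) + 1.262 e^(−0.686×2.03)
= 24.66 × (0.5297 − 0.2484) + 1.262 × 0.2484 = 7.252 mg/L.
DO = 8.40 − 7.252 = 1.148 mg/L.

DO ≈ 1.15 mg/L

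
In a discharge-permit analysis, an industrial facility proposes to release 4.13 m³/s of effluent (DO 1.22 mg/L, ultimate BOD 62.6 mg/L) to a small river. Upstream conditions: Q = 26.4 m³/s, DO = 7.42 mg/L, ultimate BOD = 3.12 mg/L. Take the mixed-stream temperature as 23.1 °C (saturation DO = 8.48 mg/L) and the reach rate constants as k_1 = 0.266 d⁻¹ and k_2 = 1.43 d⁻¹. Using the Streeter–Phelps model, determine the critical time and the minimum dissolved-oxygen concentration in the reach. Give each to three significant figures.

Mixed DO = (26.4×7.42 + 4.13×1.22)/(26.4+4.13) = 200.9/30.53 = 6.581 mg/L.
Mixed L₀ = (26.4×3.12 + 4.13×62.6)/(30.53) = 340.9/30.53 = 11.17 mg/L.
Initial deficit D₀ = C_s − DO₀ = 8.48 − 6.581 = 1.899 mg/L.
t_c = (1/1.164) ln[(1.43/0.266)(1 − 1.899×1.164/(0.266×11.17))] = 0.8591 × ln(1.376) = 0.2741 d.
D_c = (0.266/1.43) × 11.17 × e^(−0.266×0.2741) = 0.1860 × 11.17 × 0.9297 = 1.931 mg/L.
Minimum DO = 8.48 − 1.931 = 6.549 mg/L.

t_c ≈ 0.274 d; minimum DO ≈ 6.55 mg/L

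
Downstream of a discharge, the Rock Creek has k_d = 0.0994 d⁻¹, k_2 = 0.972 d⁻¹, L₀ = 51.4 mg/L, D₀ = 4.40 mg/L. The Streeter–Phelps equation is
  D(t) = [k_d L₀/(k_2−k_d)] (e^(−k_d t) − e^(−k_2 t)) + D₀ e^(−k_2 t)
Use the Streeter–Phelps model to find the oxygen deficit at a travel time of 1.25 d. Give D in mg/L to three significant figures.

k_d L₀/(k_2−k_d) = 0.0994×51.4/(0.972−0.0994) = 5.109/0.8726 = 5.855 mg/L.
e^(−k_d t) = e^(−0.0994×1.250) = 0.8832; e^(−k_2 t) = e^(−0.972×1.250) = 0.2967.
D = 5.855 × (0.8832 − 0.2967) + 4.40 × 0.2967 = 3.434 + 1.306 = 4.739 mg/L.

D ≈ 4.74 mg/L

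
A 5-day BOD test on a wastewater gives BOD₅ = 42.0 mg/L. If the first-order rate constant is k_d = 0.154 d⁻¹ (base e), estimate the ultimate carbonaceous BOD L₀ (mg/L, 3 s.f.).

BOD₅ = L₀(1 − e^(−5k_d)) ⇒ L₀ = BOD₅ / (1 − e^(−5×0.154))
= 42.0 / (1 − 0.4630) = 42.0 / 0.5370 = 78.21 mg/L.

L₀ ≈ 78.2 mg/L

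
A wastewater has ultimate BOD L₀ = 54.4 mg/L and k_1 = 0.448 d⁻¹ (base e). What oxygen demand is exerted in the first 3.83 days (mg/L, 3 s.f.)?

y ≈ 44.6 mg/L

y_t = L₀(1 − e^(−k_1 t)) = 54.4 × (1 − e^(−0.448×3.83))
= 54.4 × (1 − 0.1798) = 54.4 × 0.8202 = 44.62 mg/L.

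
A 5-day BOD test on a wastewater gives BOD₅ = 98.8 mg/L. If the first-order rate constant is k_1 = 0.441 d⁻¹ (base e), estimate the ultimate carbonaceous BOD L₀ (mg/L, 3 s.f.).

L₀ ≈ 111 mg/L

BOD₅ = L₀(1 − e^(−5k_1)) ⇒ L₀ = BOD₅ / (1 − e^(−5×0.441))
= 98.8 / (1 − 0.1103) = 98.8 / 0.8897 = 111.0 mg/L.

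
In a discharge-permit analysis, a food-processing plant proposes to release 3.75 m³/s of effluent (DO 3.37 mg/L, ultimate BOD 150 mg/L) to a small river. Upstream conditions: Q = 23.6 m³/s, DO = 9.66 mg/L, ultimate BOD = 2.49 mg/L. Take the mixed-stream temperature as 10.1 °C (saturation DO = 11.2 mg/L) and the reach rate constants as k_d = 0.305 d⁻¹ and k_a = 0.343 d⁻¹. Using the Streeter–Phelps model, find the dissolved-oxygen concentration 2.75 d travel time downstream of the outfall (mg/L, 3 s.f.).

Mixed DO = (23.6×9.66 + 3.75×3.37)/(23.6+3.75) = 240.6/27.35 = 8.798 mg/L.
Mixed L₀ = (23.6×2.49 + 3.75×150)/(27.35) = 621.3/27.35 = 22.72 mg/L.
Initial deficit D₀ = C_s − DO₀ = 11.2 − 8.798 = 2.402 mg/L.
D(2.75) = [0.305×22.72/(0.343−0.305)](e^(−0.305×2.75) − e^(−0.343×2.75)) + 2.402 e^(−0.343×2.75)
= 182.3 × (0.4323 − 0.3894) + 2.402 × 0.3894 = 8.755 mg/L.
DO = 11.2 − 8.755 = 2.445 mg/L.

DO ≈ 2.44 mg/L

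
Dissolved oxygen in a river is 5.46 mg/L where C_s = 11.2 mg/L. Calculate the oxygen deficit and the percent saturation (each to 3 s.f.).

D ≈ 5.74 mg/L; 48.8 % saturation

D = C_s − C = 11.2 − 5.46 = 5.74 mg/L.
% saturation = 5.46/11.2 × 100 = 48.8 %.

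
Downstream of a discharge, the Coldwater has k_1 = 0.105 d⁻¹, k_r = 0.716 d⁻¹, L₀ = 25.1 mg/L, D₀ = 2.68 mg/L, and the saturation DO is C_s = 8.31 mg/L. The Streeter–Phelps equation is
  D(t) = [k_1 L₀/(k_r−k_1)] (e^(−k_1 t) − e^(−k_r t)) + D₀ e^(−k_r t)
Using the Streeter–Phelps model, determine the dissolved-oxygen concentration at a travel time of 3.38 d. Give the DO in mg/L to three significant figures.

k_1 L₀/(k_r−k_1) = 0.105×25.1/(0.716−0.105) = 2.635/0.6110 = 4.313 mg/L.
e^(−k_1 t) = e^(−0.105×3.380) = 0.7012; e^(−k_r t) = e^(−0.716×3.380) = 0.08891.
D = 4.313 × (0.7012 − 0.08891) + 2.68 × 0.08891 = 2.641 + 0.2383 = 2.880 mg/L.
DO = C_s − D = 8.31 − 2.880 = 5.430 mg/L.

DO ≈ 5.43 mg/L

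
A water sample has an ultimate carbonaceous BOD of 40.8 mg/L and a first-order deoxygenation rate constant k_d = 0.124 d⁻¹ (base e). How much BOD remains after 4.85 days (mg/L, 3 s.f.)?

L ≈ 22.4 mg/L

L_t = L₀ e^(−k_d t) = 40.8 × e^(−0.124×4.85) = 40.8 × 0.5480 = 22.36 mg/L.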